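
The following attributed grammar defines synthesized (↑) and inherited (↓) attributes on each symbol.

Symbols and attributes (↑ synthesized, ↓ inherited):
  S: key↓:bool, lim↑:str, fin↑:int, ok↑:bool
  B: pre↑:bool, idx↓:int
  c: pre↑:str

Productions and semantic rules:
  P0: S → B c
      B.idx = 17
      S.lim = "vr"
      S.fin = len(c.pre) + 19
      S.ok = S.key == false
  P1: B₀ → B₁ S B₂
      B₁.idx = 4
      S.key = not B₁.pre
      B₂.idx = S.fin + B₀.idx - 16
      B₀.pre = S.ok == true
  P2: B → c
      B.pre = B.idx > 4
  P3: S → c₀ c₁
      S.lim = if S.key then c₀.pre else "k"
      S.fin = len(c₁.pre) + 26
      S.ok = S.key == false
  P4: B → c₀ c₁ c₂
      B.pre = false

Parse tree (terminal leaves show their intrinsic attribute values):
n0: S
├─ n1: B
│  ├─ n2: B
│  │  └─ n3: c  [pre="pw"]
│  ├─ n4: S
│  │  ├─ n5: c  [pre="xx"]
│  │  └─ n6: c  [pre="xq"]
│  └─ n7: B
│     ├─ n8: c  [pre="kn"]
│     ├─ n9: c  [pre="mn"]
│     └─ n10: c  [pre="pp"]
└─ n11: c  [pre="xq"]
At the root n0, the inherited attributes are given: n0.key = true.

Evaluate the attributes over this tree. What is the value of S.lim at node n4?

"xx"

1. n0.key = true  [given at root]
2. n1.idx = 17  [17]
3. n2.idx = 4  [4]
4. n3.pre = "pw"  [terminal]
5. n2.pre = false  [B.idx > 4]
6. n4.key = true  [not B₁.pre]
7. n5.pre = "xx"  [terminal]
8. n6.pre = "xq"  [terminal]
9. n4.lim = "xx"  [if S.key then c₀.pre else "k"]
10. n4.fin = 28  [len(c₁.pre) + 26]
11. n4.ok = false  [S.key == false]
12. n7.idx = 29  [S.fin + B₀.idx - 16]
13. n8.pre = "kn"  [terminal]
14. n9.pre = "mn"  [terminal]
15. n10.pre = "pp"  [terminal]
16. n7.pre = false  [false]
17. n1.pre = false  [S.ok == true]
18. n11.pre = "xq"  [terminal]
19. n0.lim = "vr"  ["vr"]
20. n0.fin = 21  [len(c.pre) + 19]
21. n0.ok = false  [S.key == false]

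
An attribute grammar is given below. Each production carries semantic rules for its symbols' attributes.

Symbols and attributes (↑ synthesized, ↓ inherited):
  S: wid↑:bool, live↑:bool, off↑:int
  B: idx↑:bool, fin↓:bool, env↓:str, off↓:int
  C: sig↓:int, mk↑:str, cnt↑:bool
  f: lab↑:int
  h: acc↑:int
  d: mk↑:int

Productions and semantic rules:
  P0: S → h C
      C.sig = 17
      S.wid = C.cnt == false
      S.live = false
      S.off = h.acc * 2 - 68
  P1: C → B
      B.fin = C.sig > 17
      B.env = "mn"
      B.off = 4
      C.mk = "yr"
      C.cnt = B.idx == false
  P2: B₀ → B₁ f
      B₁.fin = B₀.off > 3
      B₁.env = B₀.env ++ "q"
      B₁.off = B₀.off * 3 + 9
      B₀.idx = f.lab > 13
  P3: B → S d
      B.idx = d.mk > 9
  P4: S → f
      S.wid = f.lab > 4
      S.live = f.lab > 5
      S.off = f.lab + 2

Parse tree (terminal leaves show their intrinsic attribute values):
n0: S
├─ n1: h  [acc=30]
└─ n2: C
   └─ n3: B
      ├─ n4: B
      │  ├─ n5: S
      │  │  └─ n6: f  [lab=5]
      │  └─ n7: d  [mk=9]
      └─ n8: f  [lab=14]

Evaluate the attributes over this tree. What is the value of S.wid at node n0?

1. n1.acc = 30  [terminal]
2. n2.sig = 17  [17]
3. n3.fin = false  [C.sig > 17]
4. n3.env = "mn"  ["mn"]
5. n3.off = 4  [4]
6. n4.fin = true  [B₀.off > 3]
7. n4.env = "mnq"  [B₀.env ++ "q"]
8. n4.off = 21  [B₀.off * 3 + 9]
9. n6.lab = 5  [terminal]
10. n5.wid = true  [f.lab > 4]
11. n5.live = false  [f.lab > 5]
12. n5.off = 7  [f.lab + 2]
13. n7.mk = 9  [terminal]
14. n4.idx = false  [d.mk > 9]
15. n8.lab = 14  [terminal]
16. n3.idx = true  [f.lab > 13]
17. n2.mk = "yr"  ["yr"]
18. n2.cnt = false  [B.idx == false]
19. n0.wid = true  [C.cnt == false]
20. n0.live = false  [false]
21. n0.off = -8  [h.acc * 2 - 68]

true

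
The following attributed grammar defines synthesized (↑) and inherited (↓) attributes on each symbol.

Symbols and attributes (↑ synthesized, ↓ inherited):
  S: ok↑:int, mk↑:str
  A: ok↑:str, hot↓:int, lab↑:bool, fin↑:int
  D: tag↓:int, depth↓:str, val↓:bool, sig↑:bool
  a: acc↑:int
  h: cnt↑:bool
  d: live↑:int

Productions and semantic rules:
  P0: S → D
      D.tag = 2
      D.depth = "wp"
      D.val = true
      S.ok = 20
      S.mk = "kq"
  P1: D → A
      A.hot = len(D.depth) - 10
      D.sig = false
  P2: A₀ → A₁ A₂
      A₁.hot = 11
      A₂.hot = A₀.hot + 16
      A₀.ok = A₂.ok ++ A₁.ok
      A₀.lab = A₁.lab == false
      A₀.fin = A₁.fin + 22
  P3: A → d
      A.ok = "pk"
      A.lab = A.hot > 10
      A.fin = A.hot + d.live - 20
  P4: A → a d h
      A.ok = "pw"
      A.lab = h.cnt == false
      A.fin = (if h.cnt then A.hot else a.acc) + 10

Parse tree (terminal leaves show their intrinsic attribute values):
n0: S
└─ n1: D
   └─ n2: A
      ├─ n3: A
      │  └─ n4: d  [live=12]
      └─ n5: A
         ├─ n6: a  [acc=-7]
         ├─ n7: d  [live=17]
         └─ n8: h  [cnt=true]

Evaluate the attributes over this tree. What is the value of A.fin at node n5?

1. n1.tag = 2  [2]
2. n1.depth = "wp"  ["wp"]
3. n1.val = true  [true]
4. n2.hot = -8  [len(D.depth) - 10]
5. n3.hot = 11  [11]
6. n4.live = 12  [terminal]
7. n3.ok = "pk"  ["pk"]
8. n3.lab = true  [A.hot > 10]
9. n3.fin = 3  [A.hot + d.live - 20]
10. n5.hot = 8  [A₀.hot + 16]
11. n6.acc = -7  [terminal]
12. n7.live = 17  [terminal]
13. n8.cnt = true  [terminal]
14. n5.ok = "pw"  ["pw"]
15. n5.lab = false  [h.cnt == false]
16. n5.fin = 18  [(if h.cnt then A.hot else a.acc) + 10]
17. n2.ok = "pwpk"  [A₂.ok ++ A₁.ok]
18. n2.lab = false  [A₁.lab == false]
19. n2.fin = 25  [A₁.fin + 22]
20. n1.sig = false  [false]
21. n0.ok = 20  [20]
22. n0.mk = "kq"  ["kq"]

18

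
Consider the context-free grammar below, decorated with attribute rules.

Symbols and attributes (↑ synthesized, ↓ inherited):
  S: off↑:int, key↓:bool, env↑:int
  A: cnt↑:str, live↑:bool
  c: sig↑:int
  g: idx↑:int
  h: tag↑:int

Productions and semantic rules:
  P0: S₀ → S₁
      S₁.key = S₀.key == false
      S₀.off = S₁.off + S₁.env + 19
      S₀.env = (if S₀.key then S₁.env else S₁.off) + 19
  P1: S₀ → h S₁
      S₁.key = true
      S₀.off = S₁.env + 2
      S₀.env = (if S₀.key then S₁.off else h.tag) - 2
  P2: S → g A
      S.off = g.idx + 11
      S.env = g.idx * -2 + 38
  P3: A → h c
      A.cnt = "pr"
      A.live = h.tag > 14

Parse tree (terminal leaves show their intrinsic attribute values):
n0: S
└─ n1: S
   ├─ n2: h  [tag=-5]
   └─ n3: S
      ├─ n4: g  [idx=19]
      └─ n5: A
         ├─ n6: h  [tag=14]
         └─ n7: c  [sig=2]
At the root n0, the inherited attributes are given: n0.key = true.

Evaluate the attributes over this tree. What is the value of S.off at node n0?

1. n0.key = true  [given at root]
2. n1.key = false  [S₀.key == false]
3. n2.tag = -5  [terminal]
4. n3.key = true  [true]
5. n4.idx = 19  [terminal]
6. n6.tag = 14  [terminal]
7. n7.sig = 2  [terminal]
8. n5.cnt = "pr"  ["pr"]
9. n5.live = false  [h.tag > 14]
10. n3.off = 30  [g.idx + 11]
11. n3.env = 0  [g.idx * -2 + 38]
12. n1.off = 2  [S₁.env + 2]
13. n1.env = -7  [(if S₀.key then S₁.off else h.tag) - 2]
14. n0.off = 14  [S₁.off + S₁.env + 19]
15. n0.env = 12  [(if S₀.key then S₁.env else S₁.off) + 19]

14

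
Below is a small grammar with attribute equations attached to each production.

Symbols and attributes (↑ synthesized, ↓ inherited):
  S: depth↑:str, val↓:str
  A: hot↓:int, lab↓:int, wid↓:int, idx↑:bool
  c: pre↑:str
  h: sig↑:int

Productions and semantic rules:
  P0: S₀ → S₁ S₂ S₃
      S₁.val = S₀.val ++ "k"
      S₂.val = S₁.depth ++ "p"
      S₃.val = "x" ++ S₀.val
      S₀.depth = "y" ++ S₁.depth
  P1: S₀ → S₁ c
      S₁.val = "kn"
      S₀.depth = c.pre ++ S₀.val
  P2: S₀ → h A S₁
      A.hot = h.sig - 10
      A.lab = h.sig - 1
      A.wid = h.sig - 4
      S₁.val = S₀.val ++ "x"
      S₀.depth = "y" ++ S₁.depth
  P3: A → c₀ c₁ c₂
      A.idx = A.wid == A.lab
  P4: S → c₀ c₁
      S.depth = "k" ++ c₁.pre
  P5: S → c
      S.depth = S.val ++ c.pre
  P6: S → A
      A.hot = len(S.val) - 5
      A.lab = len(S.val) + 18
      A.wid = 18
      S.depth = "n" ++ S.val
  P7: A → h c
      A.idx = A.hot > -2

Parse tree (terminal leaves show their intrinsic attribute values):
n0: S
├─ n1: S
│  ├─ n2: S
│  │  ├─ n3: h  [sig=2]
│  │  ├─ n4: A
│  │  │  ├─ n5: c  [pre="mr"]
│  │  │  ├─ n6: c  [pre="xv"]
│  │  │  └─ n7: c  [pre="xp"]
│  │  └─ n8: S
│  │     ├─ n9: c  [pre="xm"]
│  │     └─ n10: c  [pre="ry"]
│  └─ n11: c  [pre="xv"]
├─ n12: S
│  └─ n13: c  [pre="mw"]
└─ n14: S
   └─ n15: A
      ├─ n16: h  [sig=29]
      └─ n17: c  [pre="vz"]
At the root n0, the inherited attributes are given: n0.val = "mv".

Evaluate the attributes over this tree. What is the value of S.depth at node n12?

"xvmvkpmw"

1. n0.val = "mv"  [given at root]
2. n1.val = "mvk"  [S₀.val ++ "k"]
3. n2.val = "kn"  ["kn"]
4. n3.sig = 2  [terminal]
5. n4.hot = -8  [h.sig - 10]
6. n4.lab = 1  [h.sig - 1]
7. n4.wid = -2  [h.sig - 4]
8. n5.pre = "mr"  [terminal]
9. n6.pre = "xv"  [terminal]
10. n7.pre = "xp"  [terminal]
11. n4.idx = false  [A.wid == A.lab]
12. n8.val = "knx"  [S₀.val ++ "x"]
13. n9.pre = "xm"  [terminal]
14. n10.pre = "ry"  [terminal]
15. n8.depth = "kry"  ["k" ++ c₁.pre]
16. n2.depth = "ykry"  ["y" ++ S₁.depth]
17. n11.pre = "xv"  [terminal]
18. n1.depth = "xvmvk"  [c.pre ++ S₀.val]
19. n12.val = "xvmvkp"  [S₁.depth ++ "p"]
20. n13.pre = "mw"  [terminal]
21. n12.depth = "xvmvkpmw"  [S.val ++ c.pre]
22. n14.val = "xmv"  ["x" ++ S₀.val]
23. n15.hot = -2  [len(S.val) - 5]
24. n15.lab = 21  [len(S.val) + 18]
25. n15.wid = 18  [18]
26. n16.sig = 29  [terminal]
27. n17.pre = "vz"  [terminal]
28. n15.idx = false  [A.hot > -2]
29. n14.depth = "nxmv"  ["n" ++ S.val]
30. n0.depth = "yxvmvk"  ["y" ++ S₁.depth]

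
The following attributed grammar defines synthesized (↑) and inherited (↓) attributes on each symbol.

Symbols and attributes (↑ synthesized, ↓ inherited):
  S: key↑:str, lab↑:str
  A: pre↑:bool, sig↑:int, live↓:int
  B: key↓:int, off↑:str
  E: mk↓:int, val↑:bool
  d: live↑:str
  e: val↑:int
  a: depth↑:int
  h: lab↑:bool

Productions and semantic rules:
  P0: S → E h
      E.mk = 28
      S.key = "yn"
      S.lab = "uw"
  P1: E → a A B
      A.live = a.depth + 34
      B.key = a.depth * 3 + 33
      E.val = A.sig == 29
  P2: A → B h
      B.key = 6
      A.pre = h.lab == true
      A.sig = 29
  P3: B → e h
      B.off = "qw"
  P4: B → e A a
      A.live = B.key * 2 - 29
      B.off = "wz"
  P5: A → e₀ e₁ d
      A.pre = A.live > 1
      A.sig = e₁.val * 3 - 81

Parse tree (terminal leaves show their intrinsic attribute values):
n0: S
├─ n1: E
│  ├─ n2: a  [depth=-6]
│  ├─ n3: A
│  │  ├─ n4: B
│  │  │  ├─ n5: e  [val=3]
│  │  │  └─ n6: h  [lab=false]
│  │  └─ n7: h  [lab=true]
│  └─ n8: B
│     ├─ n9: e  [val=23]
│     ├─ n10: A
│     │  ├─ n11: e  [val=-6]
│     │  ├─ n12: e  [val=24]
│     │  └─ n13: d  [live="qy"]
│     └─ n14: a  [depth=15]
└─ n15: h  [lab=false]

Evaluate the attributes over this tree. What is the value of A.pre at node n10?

1. n1.mk = 28  [28]
2. n2.depth = -6  [terminal]
3. n3.live = 28  [a.depth + 34]
4. n4.key = 6  [6]
5. n5.val = 3  [terminal]
6. n6.lab = false  [terminal]
7. n4.off = "qw"  ["qw"]
8. n7.lab = true  [terminal]
9. n3.pre = true  [h.lab == true]
10. n3.sig = 29  [29]
11. n8.key = 15  [a.depth * 3 + 33]
12. n9.val = 23  [terminal]
13. n10.live = 1  [B.key * 2 - 29]
14. n11.val = -6  [terminal]
15. n12.val = 24  [terminal]
16. n13.live = "qy"  [terminal]
17. n10.pre = false  [A.live > 1]
18. n10.sig = -9  [e₁.val * 3 - 81]
19. n14.depth = 15  [terminal]
20. n8.off = "wz"  ["wz"]
21. n1.val = true  [A.sig == 29]
22. n15.lab = false  [terminal]
23. n0.key = "yn"  ["yn"]
24. n0.lab = "uw"  ["uw"]

false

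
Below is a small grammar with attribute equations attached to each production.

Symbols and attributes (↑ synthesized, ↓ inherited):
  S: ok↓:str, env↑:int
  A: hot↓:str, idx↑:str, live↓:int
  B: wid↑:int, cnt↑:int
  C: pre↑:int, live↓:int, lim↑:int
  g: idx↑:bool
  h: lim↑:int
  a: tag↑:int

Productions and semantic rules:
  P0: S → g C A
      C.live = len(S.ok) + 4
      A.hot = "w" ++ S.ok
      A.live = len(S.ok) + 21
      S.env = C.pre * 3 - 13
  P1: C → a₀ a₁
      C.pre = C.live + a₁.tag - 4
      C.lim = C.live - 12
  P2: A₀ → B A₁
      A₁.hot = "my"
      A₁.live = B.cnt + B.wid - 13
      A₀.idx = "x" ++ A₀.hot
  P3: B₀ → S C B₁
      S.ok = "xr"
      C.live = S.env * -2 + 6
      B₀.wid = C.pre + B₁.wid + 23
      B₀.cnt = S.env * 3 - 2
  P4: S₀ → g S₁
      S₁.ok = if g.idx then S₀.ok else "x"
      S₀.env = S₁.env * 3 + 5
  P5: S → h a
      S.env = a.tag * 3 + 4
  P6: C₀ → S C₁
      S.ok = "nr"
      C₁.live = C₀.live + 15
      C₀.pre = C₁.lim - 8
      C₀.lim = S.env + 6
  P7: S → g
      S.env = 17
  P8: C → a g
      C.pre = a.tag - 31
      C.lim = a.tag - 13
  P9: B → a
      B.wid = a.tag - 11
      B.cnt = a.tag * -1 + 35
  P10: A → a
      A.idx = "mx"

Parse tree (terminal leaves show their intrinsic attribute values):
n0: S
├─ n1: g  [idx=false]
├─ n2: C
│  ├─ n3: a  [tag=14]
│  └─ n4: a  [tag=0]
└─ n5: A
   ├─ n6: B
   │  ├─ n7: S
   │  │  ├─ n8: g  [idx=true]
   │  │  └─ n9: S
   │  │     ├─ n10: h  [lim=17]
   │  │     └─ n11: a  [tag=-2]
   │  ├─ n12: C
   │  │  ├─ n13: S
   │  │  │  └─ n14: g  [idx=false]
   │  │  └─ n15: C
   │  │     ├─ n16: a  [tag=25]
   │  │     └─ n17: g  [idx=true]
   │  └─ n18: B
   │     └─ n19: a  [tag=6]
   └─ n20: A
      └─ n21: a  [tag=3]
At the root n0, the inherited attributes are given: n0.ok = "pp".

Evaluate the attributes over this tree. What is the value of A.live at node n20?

1. n0.ok = "pp"  [given at root]
2. n1.idx = false  [terminal]
3. n2.live = 6  [len(S.ok) + 4]
4. n3.tag = 14  [terminal]
5. n4.tag = 0  [terminal]
6. n2.pre = 2  [C.live + a₁.tag - 4]
7. n2.lim = -6  [C.live - 12]
8. n5.hot = "wpp"  ["w" ++ S.ok]
9. n5.live = 23  [len(S.ok) + 21]
10. n7.ok = "xr"  ["xr"]
11. n8.idx = true  [terminal]
12. n9.ok = "xr"  [if g.idx then S₀.ok else "x"]
13. n10.lim = 17  [terminal]
14. n11.tag = -2  [terminal]
15. n9.env = -2  [a.tag * 3 + 4]
16. n7.env = -1  [S₁.env * 3 + 5]
17. n12.live = 8  [S.env * -2 + 6]
18. n13.ok = "nr"  ["nr"]
19. n14.idx = false  [terminal]
20. n13.env = 17  [17]
21. n15.live = 23  [C₀.live + 15]
22. n16.tag = 25  [terminal]
23. n17.idx = true  [terminal]
24. n15.pre = -6  [a.tag - 31]
25. n15.lim = 12  [a.tag - 13]
26. n12.pre = 4  [C₁.lim - 8]
27. n12.lim = 23  [S.env + 6]
28. n19.tag = 6  [terminal]
29. n18.wid = -5  [a.tag - 11]
30. n18.cnt = 29  [a.tag * -1 + 35]
31. n6.wid = 22  [C.pre + B₁.wid + 23]
32. n6.cnt = -5  [S.env * 3 - 2]
33. n20.hot = "my"  ["my"]
34. n20.live = 4  [B.cnt + B.wid - 13]
35. n21.tag = 3  [terminal]
36. n20.idx = "mx"  ["mx"]
37. n5.idx = "xwpp"  ["x" ++ A₀.hot]
38. n0.env = -7  [C.pre * 3 - 13]

4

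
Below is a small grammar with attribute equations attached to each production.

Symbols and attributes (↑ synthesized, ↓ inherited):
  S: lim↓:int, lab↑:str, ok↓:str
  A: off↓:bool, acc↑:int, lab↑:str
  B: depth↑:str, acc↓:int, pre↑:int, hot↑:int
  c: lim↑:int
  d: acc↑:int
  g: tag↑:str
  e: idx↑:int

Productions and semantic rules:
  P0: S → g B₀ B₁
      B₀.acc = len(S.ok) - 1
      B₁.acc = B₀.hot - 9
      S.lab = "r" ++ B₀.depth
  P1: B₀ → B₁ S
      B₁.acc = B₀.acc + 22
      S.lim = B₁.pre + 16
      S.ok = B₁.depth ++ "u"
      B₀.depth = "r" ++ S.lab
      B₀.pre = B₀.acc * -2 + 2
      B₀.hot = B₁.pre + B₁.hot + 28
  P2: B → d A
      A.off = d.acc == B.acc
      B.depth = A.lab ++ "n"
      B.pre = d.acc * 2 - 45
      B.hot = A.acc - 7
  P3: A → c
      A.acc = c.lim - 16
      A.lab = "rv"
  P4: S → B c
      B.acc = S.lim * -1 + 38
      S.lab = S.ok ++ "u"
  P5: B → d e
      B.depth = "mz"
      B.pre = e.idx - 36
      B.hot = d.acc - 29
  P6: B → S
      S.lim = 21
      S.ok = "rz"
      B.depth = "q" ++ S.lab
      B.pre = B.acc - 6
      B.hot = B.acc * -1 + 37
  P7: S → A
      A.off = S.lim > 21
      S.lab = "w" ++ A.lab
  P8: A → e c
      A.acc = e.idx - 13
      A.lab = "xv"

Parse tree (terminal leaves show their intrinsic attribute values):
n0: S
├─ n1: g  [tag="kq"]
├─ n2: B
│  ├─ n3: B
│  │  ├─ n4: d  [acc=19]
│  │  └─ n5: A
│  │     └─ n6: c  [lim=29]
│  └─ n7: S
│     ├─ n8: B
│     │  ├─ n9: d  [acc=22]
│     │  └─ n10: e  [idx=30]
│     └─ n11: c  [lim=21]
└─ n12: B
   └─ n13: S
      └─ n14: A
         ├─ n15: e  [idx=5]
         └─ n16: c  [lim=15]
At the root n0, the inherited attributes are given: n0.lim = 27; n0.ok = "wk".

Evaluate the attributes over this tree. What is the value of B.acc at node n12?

18

1. n0.lim = 27  [given at root]
2. n0.ok = "wk"  [given at root]
3. n1.tag = "kq"  [terminal]
4. n2.acc = 1  [len(S.ok) - 1]
5. n3.acc = 23  [B₀.acc + 22]
6. n4.acc = 19  [terminal]
7. n5.off = false  [d.acc == B.acc]
8. n6.lim = 29  [terminal]
9. n5.acc = 13  [c.lim - 16]
10. n5.lab = "rv"  ["rv"]
11. n3.depth = "rvn"  [A.lab ++ "n"]
12. n3.pre = -7  [d.acc * 2 - 45]
13. n3.hot = 6  [A.acc - 7]
14. n7.lim = 9  [B₁.pre + 16]
15. n7.ok = "rvnu"  [B₁.depth ++ "u"]
16. n8.acc = 29  [S.lim * -1 + 38]
17. n9.acc = 22  [terminal]
18. n10.idx = 30  [terminal]
19. n8.depth = "mz"  ["mz"]
20. n8.pre = -6  [e.idx - 36]
21. n8.hot = -7  [d.acc - 29]
22. n11.lim = 21  [terminal]
23. n7.lab = "rvnuu"  [S.ok ++ "u"]
24. n2.depth = "rrvnuu"  ["r" ++ S.lab]
25. n2.pre = 0  [B₀.acc * -2 + 2]
26. n2.hot = 27  [B₁.pre + B₁.hot + 28]
27. n12.acc = 18  [B₀.hot - 9]
28. n13.lim = 21  [21]
29. n13.ok = "rz"  ["rz"]
30. n14.off = false  [S.lim > 21]
31. n15.idx = 5  [terminal]
32. n16.lim = 15  [terminal]
33. n14.acc = -8  [e.idx - 13]
34. n14.lab = "xv"  ["xv"]
35. n13.lab = "wxv"  ["w" ++ A.lab]
36. n12.depth = "qwxv"  ["q" ++ S.lab]
37. n12.pre = 12  [B.acc - 6]
38. n12.hot = 19  [B.acc * -1 + 37]
39. n0.lab = "rrrvnuu"  ["r" ++ B₀.depth]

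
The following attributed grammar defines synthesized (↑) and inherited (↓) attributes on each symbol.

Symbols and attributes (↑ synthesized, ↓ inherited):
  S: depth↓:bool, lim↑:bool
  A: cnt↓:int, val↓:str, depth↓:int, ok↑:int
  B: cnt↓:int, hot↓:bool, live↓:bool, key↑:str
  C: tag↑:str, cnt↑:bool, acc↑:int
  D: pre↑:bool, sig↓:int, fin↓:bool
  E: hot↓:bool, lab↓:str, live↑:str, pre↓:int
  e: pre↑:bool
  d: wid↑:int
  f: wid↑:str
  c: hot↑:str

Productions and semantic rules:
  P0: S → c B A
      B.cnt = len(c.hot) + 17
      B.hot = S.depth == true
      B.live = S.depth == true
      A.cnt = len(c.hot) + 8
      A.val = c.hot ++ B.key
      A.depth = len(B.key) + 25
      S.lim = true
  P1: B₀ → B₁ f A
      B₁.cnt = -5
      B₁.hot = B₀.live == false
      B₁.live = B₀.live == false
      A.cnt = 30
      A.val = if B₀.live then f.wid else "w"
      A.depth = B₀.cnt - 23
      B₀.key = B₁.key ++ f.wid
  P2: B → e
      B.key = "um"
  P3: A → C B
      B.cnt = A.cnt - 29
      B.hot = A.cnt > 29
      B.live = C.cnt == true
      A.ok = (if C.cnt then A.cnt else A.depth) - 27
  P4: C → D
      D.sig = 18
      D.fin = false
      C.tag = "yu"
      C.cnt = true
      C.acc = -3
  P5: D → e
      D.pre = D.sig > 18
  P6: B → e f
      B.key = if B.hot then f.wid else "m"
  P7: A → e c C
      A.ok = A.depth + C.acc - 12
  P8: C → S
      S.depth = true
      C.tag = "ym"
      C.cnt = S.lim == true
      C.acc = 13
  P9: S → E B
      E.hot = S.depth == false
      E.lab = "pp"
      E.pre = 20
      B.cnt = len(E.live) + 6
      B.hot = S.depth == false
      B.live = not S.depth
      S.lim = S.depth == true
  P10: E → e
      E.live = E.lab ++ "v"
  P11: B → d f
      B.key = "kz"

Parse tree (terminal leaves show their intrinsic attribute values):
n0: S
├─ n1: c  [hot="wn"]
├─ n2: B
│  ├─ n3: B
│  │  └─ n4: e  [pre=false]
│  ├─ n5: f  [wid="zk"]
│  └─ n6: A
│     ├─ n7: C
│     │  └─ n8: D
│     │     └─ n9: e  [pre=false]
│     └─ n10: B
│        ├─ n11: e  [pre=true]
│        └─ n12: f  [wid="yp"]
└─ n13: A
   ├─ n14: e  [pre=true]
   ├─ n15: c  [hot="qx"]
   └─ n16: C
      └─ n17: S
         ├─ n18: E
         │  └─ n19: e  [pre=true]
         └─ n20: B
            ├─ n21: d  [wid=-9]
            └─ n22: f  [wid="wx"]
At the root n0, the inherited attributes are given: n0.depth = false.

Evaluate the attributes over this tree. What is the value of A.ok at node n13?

1. n0.depth = false  [given at root]
2. n1.hot = "wn"  [terminal]
3. n2.cnt = 19  [len(c.hot) + 17]
4. n2.hot = false  [S.depth == true]
5. n2.live = false  [S.depth == true]
6. n3.cnt = -5  [-5]
7. n3.hot = true  [B₀.live == false]
8. n3.live = true  [B₀.live == false]
9. n4.pre = false  [terminal]
10. n3.key = "um"  ["um"]
11. n5.wid = "zk"  [terminal]
12. n6.cnt = 30  [30]
13. n6.val = "w"  [if B₀.live then f.wid else "w"]
14. n6.depth = -4  [B₀.cnt - 23]
15. n8.sig = 18  [18]
16. n8.fin = false  [false]
17. n9.pre = false  [terminal]
18. n8.pre = false  [D.sig > 18]
19. n7.tag = "yu"  ["yu"]
20. n7.cnt = true  [true]
21. n7.acc = -3  [-3]
22. n10.cnt = 1  [A.cnt - 29]
23. n10.hot = true  [A.cnt > 29]
24. n10.live = true  [C.cnt == true]
25. n11.pre = true  [terminal]
26. n12.wid = "yp"  [terminal]
27. n10.key = "yp"  [if B.hot then f.wid else "m"]
28. n6.ok = 3  [(if C.cnt then A.cnt else A.depth) - 27]
29. n2.key = "umzk"  [B₁.key ++ f.wid]
30. n13.cnt = 10  [len(c.hot) + 8]
31. n13.val = "wnumzk"  [c.hot ++ B.key]
32. n13.depth = 29  [len(B.key) + 25]
33. n14.pre = true  [terminal]
34. n15.hot = "qx"  [terminal]
35. n17.depth = true  [true]
36. n18.hot = false  [S.depth == false]
37. n18.lab = "pp"  ["pp"]
38. n18.pre = 20  [20]
39. n19.pre = true  [terminal]
40. n18.live = "ppv"  [E.lab ++ "v"]
41. n20.cnt = 9  [len(E.live) + 6]
42. n20.hot = false  [S.depth == false]
43. n20.live = false  [not S.depth]
44. n21.wid = -9  [terminal]
45. n22.wid = "wx"  [terminal]
46. n20.key = "kz"  ["kz"]
47. n17.lim = true  [S.depth == true]
48. n16.tag = "ym"  ["ym"]
49. n16.cnt = true  [S.lim == true]
50. n16.acc = 13  [13]
51. n13.ok = 30  [A.depth + C.acc - 12]
52. n0.lim = true  [true]

30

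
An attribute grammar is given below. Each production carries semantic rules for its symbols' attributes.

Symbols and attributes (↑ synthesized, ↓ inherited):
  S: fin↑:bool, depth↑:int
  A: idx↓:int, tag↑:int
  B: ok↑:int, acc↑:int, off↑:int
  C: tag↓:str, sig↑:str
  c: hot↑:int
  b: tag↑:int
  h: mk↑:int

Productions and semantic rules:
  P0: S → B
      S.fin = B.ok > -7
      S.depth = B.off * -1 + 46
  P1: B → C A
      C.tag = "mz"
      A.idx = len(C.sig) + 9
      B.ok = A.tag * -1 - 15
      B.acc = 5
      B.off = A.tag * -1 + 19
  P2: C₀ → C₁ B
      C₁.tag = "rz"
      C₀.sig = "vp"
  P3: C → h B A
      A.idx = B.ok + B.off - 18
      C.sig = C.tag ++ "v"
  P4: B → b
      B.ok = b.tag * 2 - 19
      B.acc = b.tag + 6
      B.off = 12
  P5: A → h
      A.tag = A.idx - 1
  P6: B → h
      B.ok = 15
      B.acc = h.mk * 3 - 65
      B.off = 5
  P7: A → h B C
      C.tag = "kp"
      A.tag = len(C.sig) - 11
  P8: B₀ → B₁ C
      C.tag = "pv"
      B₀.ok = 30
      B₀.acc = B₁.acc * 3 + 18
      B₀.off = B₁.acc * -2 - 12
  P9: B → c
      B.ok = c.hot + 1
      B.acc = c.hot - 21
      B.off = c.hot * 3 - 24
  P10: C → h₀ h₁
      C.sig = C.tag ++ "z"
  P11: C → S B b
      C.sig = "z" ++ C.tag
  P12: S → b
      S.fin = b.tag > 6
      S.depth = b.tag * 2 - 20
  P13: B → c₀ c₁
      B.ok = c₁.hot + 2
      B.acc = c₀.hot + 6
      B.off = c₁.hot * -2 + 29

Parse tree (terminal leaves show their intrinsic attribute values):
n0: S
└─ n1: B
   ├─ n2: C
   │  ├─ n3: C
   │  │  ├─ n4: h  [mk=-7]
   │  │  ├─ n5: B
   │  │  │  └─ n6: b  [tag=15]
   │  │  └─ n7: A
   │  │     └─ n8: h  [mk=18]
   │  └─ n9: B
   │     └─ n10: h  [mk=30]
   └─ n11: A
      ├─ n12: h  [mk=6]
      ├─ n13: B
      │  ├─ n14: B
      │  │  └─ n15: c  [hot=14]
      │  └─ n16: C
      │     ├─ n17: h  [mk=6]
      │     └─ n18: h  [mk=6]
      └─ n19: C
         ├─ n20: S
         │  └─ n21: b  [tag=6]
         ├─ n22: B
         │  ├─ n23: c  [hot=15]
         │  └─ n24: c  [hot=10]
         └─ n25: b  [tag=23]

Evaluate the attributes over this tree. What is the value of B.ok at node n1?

-7

1. n2.tag = "mz"  ["mz"]
2. n3.tag = "rz"  ["rz"]
3. n4.mk = -7  [terminal]
4. n6.tag = 15  [terminal]
5. n5.ok = 11  [b.tag * 2 - 19]
6. n5.acc = 21  [b.tag + 6]
7. n5.off = 12  [12]
8. n7.idx = 5  [B.ok + B.off - 18]
9. n8.mk = 18  [terminal]
10. n7.tag = 4  [A.idx - 1]
11. n3.sig = "rzv"  [C.tag ++ "v"]
12. n10.mk = 30  [terminal]
13. n9.ok = 15  [15]
14. n9.acc = 25  [h.mk * 3 - 65]
15. n9.off = 5  [5]
16. n2.sig = "vp"  ["vp"]
17. n11.idx = 11  [len(C.sig) + 9]
18. n12.mk = 6  [terminal]
19. n15.hot = 14  [terminal]
20. n14.ok = 15  [c.hot + 1]
21. n14.acc = -7  [c.hot - 21]
22. n14.off = 18  [c.hot * 3 - 24]
23. n16.tag = "pv"  ["pv"]
24. n17.mk = 6  [terminal]
25. n18.mk = 6  [terminal]
26. n16.sig = "pvz"  [C.tag ++ "z"]
27. n13.ok = 30  [30]
28. n13.acc = -3  [B₁.acc * 3 + 18]
29. n13.off = 2  [B₁.acc * -2 - 12]
30. n19.tag = "kp"  ["kp"]
31. n21.tag = 6  [terminal]
32. n20.fin = false  [b.tag > 6]
33. n20.depth = -8  [b.tag * 2 - 20]
34. n23.hot = 15  [terminal]
35. n24.hot = 10  [terminal]
36. n22.ok = 12  [c₁.hot + 2]
37. n22.acc = 21  [c₀.hot + 6]
38. n22.off = 9  [c₁.hot * -2 + 29]
39. n25.tag = 23  [terminal]
40. n19.sig = "zkp"  ["z" ++ C.tag]
41. n11.tag = -8  [len(C.sig) - 11]
42. n1.ok = -7  [A.tag * -1 - 15]
43. n1.acc = 5  [5]
44. n1.off = 27  [A.tag * -1 + 19]
45. n0.fin = false  [B.ok > -7]
46. n0.depth = 19  [B.off * -1 + 46]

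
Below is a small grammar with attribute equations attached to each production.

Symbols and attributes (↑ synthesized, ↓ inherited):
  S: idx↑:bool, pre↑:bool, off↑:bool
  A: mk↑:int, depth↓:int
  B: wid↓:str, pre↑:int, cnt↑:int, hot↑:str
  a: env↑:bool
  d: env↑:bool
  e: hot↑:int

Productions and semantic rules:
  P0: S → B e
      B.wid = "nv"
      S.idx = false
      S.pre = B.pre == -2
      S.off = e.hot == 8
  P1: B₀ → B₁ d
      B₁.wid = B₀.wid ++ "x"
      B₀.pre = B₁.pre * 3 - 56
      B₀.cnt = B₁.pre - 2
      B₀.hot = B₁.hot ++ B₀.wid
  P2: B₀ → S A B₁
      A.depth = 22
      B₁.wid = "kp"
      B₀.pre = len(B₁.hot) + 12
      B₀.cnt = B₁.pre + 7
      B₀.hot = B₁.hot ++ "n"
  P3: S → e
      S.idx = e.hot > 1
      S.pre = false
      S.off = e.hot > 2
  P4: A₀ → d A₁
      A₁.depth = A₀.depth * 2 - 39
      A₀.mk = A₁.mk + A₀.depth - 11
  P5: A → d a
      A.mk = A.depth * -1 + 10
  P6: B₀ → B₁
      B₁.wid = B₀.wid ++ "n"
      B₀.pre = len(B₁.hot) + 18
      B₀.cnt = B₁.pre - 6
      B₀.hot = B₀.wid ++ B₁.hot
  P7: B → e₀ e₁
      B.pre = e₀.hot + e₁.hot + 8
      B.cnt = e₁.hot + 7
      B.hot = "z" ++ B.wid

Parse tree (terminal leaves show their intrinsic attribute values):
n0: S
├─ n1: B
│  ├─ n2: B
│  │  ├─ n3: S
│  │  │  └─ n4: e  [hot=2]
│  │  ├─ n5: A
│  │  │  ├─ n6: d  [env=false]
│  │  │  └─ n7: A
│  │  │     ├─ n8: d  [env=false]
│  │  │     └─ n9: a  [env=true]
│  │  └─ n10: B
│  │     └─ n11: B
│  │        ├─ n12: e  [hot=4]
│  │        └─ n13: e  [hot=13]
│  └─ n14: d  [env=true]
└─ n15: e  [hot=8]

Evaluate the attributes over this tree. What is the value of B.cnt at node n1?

16

1. n1.wid = "nv"  ["nv"]
2. n2.wid = "nvx"  [B₀.wid ++ "x"]
3. n4.hot = 2  [terminal]
4. n3.idx = true  [e.hot > 1]
5. n3.pre = false  [false]
6. n3.off = false  [e.hot > 2]
7. n5.depth = 22  [22]
8. n6.env = false  [terminal]
9. n7.depth = 5  [A₀.depth * 2 - 39]
10. n8.env = false  [terminal]
11. n9.env = true  [terminal]
12. n7.mk = 5  [A.depth * -1 + 10]
13. n5.mk = 16  [A₁.mk + A₀.depth - 11]
14. n10.wid = "kp"  ["kp"]
15. n11.wid = "kpn"  [B₀.wid ++ "n"]
16. n12.hot = 4  [terminal]
17. n13.hot = 13  [terminal]
18. n11.pre = 25  [e₀.hot + e₁.hot + 8]
19. n11.cnt = 20  [e₁.hot + 7]
20. n11.hot = "zkpn"  ["z" ++ B.wid]
21. n10.pre = 22  [len(B₁.hot) + 18]
22. n10.cnt = 19  [B₁.pre - 6]
23. n10.hot = "kpzkpn"  [B₀.wid ++ B₁.hot]
24. n2.pre = 18  [len(B₁.hot) + 12]
25. n2.cnt = 29  [B₁.pre + 7]
26. n2.hot = "kpzkpnn"  [B₁.hot ++ "n"]
27. n14.env = true  [terminal]
28. n1.pre = -2  [B₁.pre * 3 - 56]
29. n1.cnt = 16  [B₁.pre - 2]
30. n1.hot = "kpzkpnnnv"  [B₁.hot ++ B₀.wid]
31. n15.hot = 8  [terminal]
32. n0.idx = false  [false]
33. n0.pre = true  [B.pre == -2]
34. n0.off = true  [e.hot == 8]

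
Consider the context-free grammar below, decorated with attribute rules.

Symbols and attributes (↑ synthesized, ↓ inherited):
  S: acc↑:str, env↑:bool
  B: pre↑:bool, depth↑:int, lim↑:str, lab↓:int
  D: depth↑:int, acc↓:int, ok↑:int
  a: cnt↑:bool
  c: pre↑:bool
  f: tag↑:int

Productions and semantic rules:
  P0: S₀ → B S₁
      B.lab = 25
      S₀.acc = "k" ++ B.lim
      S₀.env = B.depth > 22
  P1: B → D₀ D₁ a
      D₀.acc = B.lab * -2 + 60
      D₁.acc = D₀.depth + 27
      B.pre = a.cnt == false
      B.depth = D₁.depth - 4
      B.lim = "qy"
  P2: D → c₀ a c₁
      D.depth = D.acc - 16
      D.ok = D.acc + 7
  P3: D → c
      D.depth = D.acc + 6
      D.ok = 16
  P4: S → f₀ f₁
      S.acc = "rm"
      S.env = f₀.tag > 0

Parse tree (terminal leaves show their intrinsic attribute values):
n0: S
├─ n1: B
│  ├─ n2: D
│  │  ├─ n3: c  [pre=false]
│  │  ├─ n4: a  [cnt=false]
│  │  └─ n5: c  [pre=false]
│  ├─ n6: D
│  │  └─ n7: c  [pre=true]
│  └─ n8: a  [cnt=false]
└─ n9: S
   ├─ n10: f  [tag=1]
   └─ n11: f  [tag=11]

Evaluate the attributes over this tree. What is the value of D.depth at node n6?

1. n1.lab = 25  [25]
2. n2.acc = 10  [B.lab * -2 + 60]
3. n3.pre = false  [terminal]
4. n4.cnt = false  [terminal]
5. n5.pre = false  [terminal]
6. n2.depth = -6  [D.acc - 16]
7. n2.ok = 17  [D.acc + 7]
8. n6.acc = 21  [D₀.depth + 27]
9. n7.pre = true  [terminal]
10. n6.depth = 27  [D.acc + 6]
11. n6.ok = 16  [16]
12. n8.cnt = false  [terminal]
13. n1.pre = true  [a.cnt == false]
14. n1.depth = 23  [D₁.depth - 4]
15. n1.lim = "qy"  ["qy"]
16. n10.tag = 1  [terminal]
17. n11.tag = 11  [terminal]
18. n9.acc = "rm"  ["rm"]
19. n9.env = true  [f₀.tag > 0]
20. n0.acc = "kqy"  ["k" ++ B.lim]
21. n0.env = true  [B.depth > 22]

27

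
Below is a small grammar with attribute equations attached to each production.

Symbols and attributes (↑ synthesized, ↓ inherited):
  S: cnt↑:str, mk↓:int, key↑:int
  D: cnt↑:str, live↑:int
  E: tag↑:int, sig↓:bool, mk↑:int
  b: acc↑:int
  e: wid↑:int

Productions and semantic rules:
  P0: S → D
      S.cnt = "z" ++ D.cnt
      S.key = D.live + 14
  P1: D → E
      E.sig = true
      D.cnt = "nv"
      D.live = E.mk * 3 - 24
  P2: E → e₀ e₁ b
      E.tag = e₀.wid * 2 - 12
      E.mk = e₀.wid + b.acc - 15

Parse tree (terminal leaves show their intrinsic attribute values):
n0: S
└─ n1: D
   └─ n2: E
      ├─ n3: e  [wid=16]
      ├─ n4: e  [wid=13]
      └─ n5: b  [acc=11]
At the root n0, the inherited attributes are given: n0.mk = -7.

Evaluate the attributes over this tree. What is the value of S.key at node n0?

26

1. n0.mk = -7  [given at root]
2. n2.sig = true  [true]
3. n3.wid = 16  [terminal]
4. n4.wid = 13  [terminal]
5. n5.acc = 11  [terminal]
6. n2.tag = 20  [e₀.wid * 2 - 12]
7. n2.mk = 12  [e₀.wid + b.acc - 15]
8. n1.cnt = "nv"  ["nv"]
9. n1.live = 12  [E.mk * 3 - 24]
10. n0.cnt = "znv"  ["z" ++ D.cnt]
11. n0.key = 26  [D.live + 14]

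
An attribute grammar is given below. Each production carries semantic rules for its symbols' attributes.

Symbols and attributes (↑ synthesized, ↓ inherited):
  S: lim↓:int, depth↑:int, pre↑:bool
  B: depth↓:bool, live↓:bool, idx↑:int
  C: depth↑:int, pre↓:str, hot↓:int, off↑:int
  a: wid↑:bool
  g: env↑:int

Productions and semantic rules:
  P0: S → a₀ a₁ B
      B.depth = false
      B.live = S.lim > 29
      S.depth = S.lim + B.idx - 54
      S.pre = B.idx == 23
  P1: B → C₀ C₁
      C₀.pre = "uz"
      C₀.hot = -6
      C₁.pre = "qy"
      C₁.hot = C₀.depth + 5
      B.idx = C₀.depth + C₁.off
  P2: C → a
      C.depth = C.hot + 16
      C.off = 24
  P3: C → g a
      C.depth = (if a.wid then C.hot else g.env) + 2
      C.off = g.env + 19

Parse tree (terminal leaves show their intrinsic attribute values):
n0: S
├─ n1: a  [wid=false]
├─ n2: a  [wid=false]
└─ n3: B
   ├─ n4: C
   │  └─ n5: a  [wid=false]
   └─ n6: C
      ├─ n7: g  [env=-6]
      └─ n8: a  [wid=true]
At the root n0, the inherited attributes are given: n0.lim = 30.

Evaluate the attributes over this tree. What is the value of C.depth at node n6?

17

1. n0.lim = 30  [given at root]
2. n1.wid = false  [terminal]
3. n2.wid = false  [terminal]
4. n3.depth = false  [false]
5. n3.live = true  [S.lim > 29]
6. n4.pre = "uz"  ["uz"]
7. n4.hot = -6  [-6]
8. n5.wid = false  [terminal]
9. n4.depth = 10  [C.hot + 16]
10. n4.off = 24  [24]
11. n6.pre = "qy"  ["qy"]
12. n6.hot = 15  [C₀.depth + 5]
13. n7.env = -6  [terminal]
14. n8.wid = true  [terminal]
15. n6.depth = 17  [(if a.wid then C.hot else g.env) + 2]
16. n6.off = 13  [g.env + 19]
17. n3.idx = 23  [C₀.depth + C₁.off]
18. n0.depth = -1  [S.lim + B.idx - 54]
19. n0.pre = true  [B.idx == 23]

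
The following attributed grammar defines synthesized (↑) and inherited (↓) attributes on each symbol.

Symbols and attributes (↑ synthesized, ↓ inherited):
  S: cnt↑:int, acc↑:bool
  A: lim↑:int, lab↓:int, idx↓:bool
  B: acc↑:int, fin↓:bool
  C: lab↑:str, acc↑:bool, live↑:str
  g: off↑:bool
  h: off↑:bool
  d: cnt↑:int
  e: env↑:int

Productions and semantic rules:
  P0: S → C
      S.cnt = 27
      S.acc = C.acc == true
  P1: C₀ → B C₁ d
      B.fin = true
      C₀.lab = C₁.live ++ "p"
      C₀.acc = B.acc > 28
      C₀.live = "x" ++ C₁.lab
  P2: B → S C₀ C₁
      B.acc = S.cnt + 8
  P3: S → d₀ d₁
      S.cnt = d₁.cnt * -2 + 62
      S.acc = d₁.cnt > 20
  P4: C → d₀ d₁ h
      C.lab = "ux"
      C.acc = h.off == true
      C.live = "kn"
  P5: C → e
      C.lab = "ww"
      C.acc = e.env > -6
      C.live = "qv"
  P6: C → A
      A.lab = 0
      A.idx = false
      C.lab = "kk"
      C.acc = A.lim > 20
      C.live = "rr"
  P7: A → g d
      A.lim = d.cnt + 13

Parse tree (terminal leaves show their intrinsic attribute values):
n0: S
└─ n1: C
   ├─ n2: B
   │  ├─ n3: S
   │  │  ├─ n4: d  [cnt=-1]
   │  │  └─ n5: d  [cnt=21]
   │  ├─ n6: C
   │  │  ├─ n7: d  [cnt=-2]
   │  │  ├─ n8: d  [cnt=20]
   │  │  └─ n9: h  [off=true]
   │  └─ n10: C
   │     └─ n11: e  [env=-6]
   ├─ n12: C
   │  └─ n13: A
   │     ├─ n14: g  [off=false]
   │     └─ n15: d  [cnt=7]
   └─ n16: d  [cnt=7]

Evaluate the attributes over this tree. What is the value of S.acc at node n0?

false

1. n2.fin = true  [true]
2. n4.cnt = -1  [terminal]
3. n5.cnt = 21  [terminal]
4. n3.cnt = 20  [d₁.cnt * -2 + 62]
5. n3.acc = true  [d₁.cnt > 20]
6. n7.cnt = -2  [terminal]
7. n8.cnt = 20  [terminal]
8. n9.off = true  [terminal]
9. n6.lab = "ux"  ["ux"]
10. n6.acc = true  [h.off == true]
11. n6.live = "kn"  ["kn"]
12. n11.env = -6  [terminal]
13. n10.lab = "ww"  ["ww"]
14. n10.acc = false  [e.env > -6]
15. n10.live = "qv"  ["qv"]
16. n2.acc = 28  [S.cnt + 8]
17. n13.lab = 0  [0]
18. n13.idx = false  [false]
19. n14.off = false  [terminal]
20. n15.cnt = 7  [terminal]
21. n13.lim = 20  [d.cnt + 13]
22. n12.lab = "kk"  ["kk"]
23. n12.acc = false  [A.lim > 20]
24. n12.live = "rr"  ["rr"]
25. n16.cnt = 7  [terminal]
26. n1.lab = "rrp"  [C₁.live ++ "p"]
27. n1.acc = false  [B.acc > 28]
28. n1.live = "xkk"  ["x" ++ C₁.lab]
29. n0.cnt = 27  [27]
30. n0.acc = false  [C.acc == true]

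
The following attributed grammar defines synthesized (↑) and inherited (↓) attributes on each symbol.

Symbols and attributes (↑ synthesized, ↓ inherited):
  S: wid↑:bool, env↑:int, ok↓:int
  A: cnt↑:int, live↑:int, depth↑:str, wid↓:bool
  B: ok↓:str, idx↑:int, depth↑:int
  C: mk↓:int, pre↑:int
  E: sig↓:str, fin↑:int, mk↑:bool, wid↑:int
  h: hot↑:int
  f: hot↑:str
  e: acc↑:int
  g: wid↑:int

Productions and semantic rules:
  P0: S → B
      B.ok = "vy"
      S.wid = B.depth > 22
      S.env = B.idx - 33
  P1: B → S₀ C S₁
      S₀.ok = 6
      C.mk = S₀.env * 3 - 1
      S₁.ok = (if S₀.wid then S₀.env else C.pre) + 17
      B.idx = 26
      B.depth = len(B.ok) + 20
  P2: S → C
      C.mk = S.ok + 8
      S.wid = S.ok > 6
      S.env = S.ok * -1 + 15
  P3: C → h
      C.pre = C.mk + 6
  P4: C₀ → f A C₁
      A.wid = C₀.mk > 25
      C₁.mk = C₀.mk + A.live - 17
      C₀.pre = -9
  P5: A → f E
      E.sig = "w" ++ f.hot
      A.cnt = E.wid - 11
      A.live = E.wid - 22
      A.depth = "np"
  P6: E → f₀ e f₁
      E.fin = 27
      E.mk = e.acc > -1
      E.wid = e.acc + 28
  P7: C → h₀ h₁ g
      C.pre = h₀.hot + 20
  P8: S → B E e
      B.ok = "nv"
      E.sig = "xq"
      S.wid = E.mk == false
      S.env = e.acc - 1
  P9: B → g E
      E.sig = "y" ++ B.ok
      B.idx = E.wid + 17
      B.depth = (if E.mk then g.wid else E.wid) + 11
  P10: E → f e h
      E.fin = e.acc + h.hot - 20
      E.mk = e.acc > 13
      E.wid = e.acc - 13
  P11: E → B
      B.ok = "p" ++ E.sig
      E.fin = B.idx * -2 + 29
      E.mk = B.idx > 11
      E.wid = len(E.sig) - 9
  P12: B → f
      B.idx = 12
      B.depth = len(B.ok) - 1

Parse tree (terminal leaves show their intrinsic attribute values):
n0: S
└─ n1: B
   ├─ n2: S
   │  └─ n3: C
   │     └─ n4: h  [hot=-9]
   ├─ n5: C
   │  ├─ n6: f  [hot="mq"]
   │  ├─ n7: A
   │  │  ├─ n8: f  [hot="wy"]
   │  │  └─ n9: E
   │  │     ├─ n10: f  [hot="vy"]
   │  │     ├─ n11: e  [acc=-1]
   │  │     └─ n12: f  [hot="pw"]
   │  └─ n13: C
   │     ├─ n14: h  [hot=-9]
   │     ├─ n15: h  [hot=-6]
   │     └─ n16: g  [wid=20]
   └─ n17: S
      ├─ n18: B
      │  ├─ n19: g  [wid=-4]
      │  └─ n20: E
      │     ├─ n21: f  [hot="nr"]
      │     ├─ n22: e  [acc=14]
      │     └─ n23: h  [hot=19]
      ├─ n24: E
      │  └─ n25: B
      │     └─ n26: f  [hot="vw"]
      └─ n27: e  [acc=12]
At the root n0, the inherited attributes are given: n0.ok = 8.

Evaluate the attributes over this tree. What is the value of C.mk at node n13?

14

1. n0.ok = 8  [given at root]
2. n1.ok = "vy"  ["vy"]
3. n2.ok = 6  [6]
4. n3.mk = 14  [S.ok + 8]
5. n4.hot = -9  [terminal]
6. n3.pre = 20  [C.mk + 6]
7. n2.wid = false  [S.ok > 6]
8. n2.env = 9  [S.ok * -1 + 15]
9. n5.mk = 26  [S₀.env * 3 - 1]
10. n6.hot = "mq"  [terminal]
11. n7.wid = true  [C₀.mk > 25]
12. n8.hot = "wy"  [terminal]
13. n9.sig = "wwy"  ["w" ++ f.hot]
14. n10.hot = "vy"  [terminal]
15. n11.acc = -1  [terminal]
16. n12.hot = "pw"  [terminal]
17. n9.fin = 27  [27]
18. n9.mk = false  [e.acc > -1]
19. n9.wid = 27  [e.acc + 28]
20. n7.cnt = 16  [E.wid - 11]
21. n7.live = 5  [E.wid - 22]
22. n7.depth = "np"  ["np"]
23. n13.mk = 14  [C₀.mk + A.live - 17]
24. n14.hot = -9  [terminal]
25. n15.hot = -6  [terminal]
26. n16.wid = 20  [terminal]
27. n13.pre = 11  [h₀.hot + 20]
28. n5.pre = -9  [-9]
29. n17.ok = 8  [(if S₀.wid then S₀.env else C.pre) + 17]
30. n18.ok = "nv"  ["nv"]
31. n19.wid = -4  [terminal]
32. n20.sig = "ynv"  ["y" ++ B.ok]
33. n21.hot = "nr"  [terminal]
34. n22.acc = 14  [terminal]
35. n23.hot = 19  [terminal]
36. n20.fin = 13  [e.acc + h.hot - 20]
37. n20.mk = true  [e.acc > 13]
38. n20.wid = 1  [e.acc - 13]
39. n18.idx = 18  [E.wid + 17]
40. n18.depth = 7  [(if E.mk then g.wid else E.wid) + 11]
41. n24.sig = "xq"  ["xq"]
42. n25.ok = "pxq"  ["p" ++ E.sig]
43. n26.hot = "vw"  [terminal]
44. n25.idx = 12  [12]
45. n25.depth = 2  [len(B.ok) - 1]
46. n24.fin = 5  [B.idx * -2 + 29]
47. n24.mk = true  [B.idx > 11]
48. n24.wid = -7  [len(E.sig) - 9]
49. n27.acc = 12  [terminal]
50. n17.wid = false  [E.mk == false]
51. n17.env = 11  [e.acc - 1]
52. n1.idx = 26  [26]
53. n1.depth = 22  [len(B.ok) + 20]
54. n0.wid = false  [B.depth > 22]
55. n0.env = -7  [B.idx - 33]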